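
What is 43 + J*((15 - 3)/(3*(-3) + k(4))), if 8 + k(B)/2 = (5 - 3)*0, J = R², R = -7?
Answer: 487/25 ≈ 19.480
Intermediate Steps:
J = 49 (J = (-7)² = 49)
k(B) = -16 (k(B) = -16 + 2*((5 - 3)*0) = -16 + 2*(2*0) = -16 + 2*0 = -16 + 0 = -16)
43 + J*((15 - 3)/(3*(-3) + k(4))) = 43 + 49*((15 - 3)/(3*(-3) - 16)) = 43 + 49*(12/(-9 - 16)) = 43 + 49*(12/(-25)) = 43 + 49*(12*(-1/25)) = 43 + 49*(-12/25) = 43 - 588/25 = 487/25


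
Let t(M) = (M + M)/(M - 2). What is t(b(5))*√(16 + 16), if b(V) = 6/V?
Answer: -12*√2 ≈ -16.971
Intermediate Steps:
t(M) = 2*M/(-2 + M) (t(M) = (2*M)/(-2 + M) = 2*M/(-2 + M))
t(b(5))*√(16 + 16) = (2*(6/5)/(-2 + 6/5))*√(16 + 16) = (2*(6*(⅕))/(-2 + 6*(⅕)))*√32 = (2*(6/5)/(-2 + 6/5))*(4*√2) = (2*(6/5)/(-⅘))*(4*√2) = (2*(6/5)*(-5/4))*(4*√2) = -12*√2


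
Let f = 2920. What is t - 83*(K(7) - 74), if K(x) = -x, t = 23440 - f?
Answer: 27243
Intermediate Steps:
t = 20520 (t = 23440 - 1*2920 = 23440 - 2920 = 20520)
t - 83*(K(7) - 74) = 20520 - 83*(-1*7 - 74) = 20520 - 83*(-7 - 74) = 20520 - 83*(-81) = 20520 - 1*(-6723) = 20520 + 6723 = 27243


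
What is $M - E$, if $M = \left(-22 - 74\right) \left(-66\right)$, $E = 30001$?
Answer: $-23665$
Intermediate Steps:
$M = 6336$ ($M = \left(-96\right) \left(-66\right) = 6336$)
$M - E = 6336 - 30001 = -23665$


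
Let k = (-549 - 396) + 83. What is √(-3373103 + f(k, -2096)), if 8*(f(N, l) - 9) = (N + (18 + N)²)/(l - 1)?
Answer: I*√6592471292697/1398 ≈ 1836.6*I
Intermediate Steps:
k = -862 (k = -945 + 83 = -862)
f(N, l) = 9 + (N + (18 + N)²)/(8*(-1 + l)) (f(N, l) = 9 + ((N + (18 + N)²)/(l - 1))/8 = 9 + ((N + (18 + N)²)/(-1 + l))/8 = 9 + (N + (18 + N)²)/(8*(-1 + l)))
√(-3373103 + f(k, -2096)) = √(-3373103 + (-72 - 862 + (18 - 862)² + 72*(-2096))/(8*(-1 - 2096))) = √(-3373103 + (⅛)*(-72 - 862 + (-844)² - 150912)/(-2097)) = √(-3373103 + (⅛)*(-1/2097)*(-72 - 862 + 712336 - 150912)) = √(-3373103 + (⅛)*(-1/2097)*560490) = √(-3373103 - 93415/2796) = √(-9431289403/2796) = I*√6592471292697/1398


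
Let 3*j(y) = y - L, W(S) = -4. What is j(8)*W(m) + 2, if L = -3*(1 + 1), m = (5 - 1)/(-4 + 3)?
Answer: -50/3 ≈ -16.667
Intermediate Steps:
m = -4 (m = 4/(-1) = 4*(-1) = -4)
L = -6 (L = -3*2 = -6)
j(y) = 2 + y/3 (j(y) = (y - 1*(-6))/3 = (y + 6)/3 = (6 + y)/3 = 2 + y/3)
j(8)*W(m) + 2 = (2 + (⅓)*8)*(-4) + 2 = (2 + 8/3)*(-4) + 2 = (14/3)*(-4) + 2 = -56/3 + 2 = -50/3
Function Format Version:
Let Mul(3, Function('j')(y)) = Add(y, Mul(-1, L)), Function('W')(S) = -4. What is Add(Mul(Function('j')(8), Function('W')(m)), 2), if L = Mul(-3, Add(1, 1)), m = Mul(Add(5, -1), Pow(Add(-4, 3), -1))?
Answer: Rational(-50, 3) ≈ -16.667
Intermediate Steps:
m = -4 (m = Mul(4, Pow(-1, -1)) = Mul(4, -1) = -4)
L = -6 (L = Mul(-3, 2) = -6)
Function('j')(y) = Add(2, Mul(Rational(1, 3), y)) (Function('j')(y) = Mul(Rational(1, 3), Add(y, Mul(-1, -6))) = Mul(Rational(1, 3), Add(y, 6)) = Mul(Rational(1, 3), Add(6, y)) = Add(2, Mul(Rational(1, 3), y)))
Add(Mul(Function('j')(8), Function('W')(m)), 2) = Add(Mul(Add(2, Mul(Rational(1, 3), 8)), -4), 2) = Add(Mul(Add(2, Rational(8, 3)), -4), 2) = Add(Mul(Rational(14, 3), -4), 2) = Add(Rational(-56, 3), 2) = Rational(-50, 3)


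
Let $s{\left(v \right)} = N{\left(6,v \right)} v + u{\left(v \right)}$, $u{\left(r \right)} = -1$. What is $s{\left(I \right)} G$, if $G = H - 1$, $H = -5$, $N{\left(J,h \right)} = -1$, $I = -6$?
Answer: $-30$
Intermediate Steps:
$G = -6$ ($G = -5 - 1 = -6$)
$s{\left(v \right)} = -1 - v$ ($s{\left(v \right)} = - v - 1 = -1 - v$)
$s{\left(I \right)} G = \left(-1 - -6\right) \left(-6\right) = \left(-1 + 6\right) \left(-6\right) = 5 \left(-6\right) = -30$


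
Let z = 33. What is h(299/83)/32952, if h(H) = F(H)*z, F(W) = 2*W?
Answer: 3289/455836 ≈ 0.0072153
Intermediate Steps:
h(H) = 66*H (h(H) = (2*H)*33 = 66*H)
h(299/83)/32952 = (66*(299/83))/32952 = (66*(299*(1/83)))*(1/32952) = (66*(299/83))*(1/32952) = (19734/83)*(1/32952) = 3289/455836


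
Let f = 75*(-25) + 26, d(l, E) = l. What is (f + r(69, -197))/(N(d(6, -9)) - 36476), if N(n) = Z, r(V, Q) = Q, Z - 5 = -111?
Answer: 341/6097 ≈ 0.055929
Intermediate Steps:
Z = -106 (Z = 5 - 111 = -106)
N(n) = -106
f = -1849 (f = -1875 + 26 = -1849)
(f + r(69, -197))/(N(d(6, -9)) - 36476) = (-1849 - 197)/(-106 - 36476) = -2046/(-36582) = -2046*(-1/36582) = 341/6097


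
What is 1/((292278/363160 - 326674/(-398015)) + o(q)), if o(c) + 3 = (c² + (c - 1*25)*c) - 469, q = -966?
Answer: 2064901820/3902647147438343 ≈ 5.2910e-7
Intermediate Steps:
o(c) = -472 + c² + c*(-25 + c) (o(c) = -3 + ((c² + (c - 1*25)*c) - 469) = -3 + ((c² + (c - 25)*c) - 469) = -3 + ((c² + (-25 + c)*c) - 469) = -3 + ((c² + c*(-25 + c)) - 469) = -3 + (-469 + c² + c*(-25 + c)) = -472 + c² + c*(-25 + c))
1/((292278/363160 - 326674/(-398015)) + o(q)) = 1/((292278/363160 - 326674/(-398015)) + (-472 - 25*(-966) + 2*(-966)²)) = 1/((292278*(1/363160) - 326674*(-1/398015)) + (-472 + 24150 + 2*933156)) = 1/((20877/25940 + 326674/398015) + (-472 + 24150 + 1866312)) = 1/(3356656543/2064901820 + 1889990) = 1/(3902647147438343/2064901820) = 2064901820/3902647147438343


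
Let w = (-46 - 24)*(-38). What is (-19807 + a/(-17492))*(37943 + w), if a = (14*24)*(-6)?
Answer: -3516849430721/4373 ≈ -8.0422e+8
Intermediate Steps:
w = 2660 (w = -70*(-38) = 2660)
a = -2016 (a = 336*(-6) = -2016)
(-19807 + a/(-17492))*(37943 + w) = (-19807 - 2016/(-17492))*(37943 + 2660) = (-19807 - 2016*(-1/17492))*40603 = (-19807 + 504/4373)*40603 = -86615507/4373*40603 = -3516849430721/4373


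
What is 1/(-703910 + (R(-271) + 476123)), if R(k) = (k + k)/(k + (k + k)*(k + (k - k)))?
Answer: -541/123232769 ≈ -4.3901e-6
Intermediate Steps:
R(k) = 2*k/(k + 2*k²) (R(k) = (2*k)/(k + (2*k)*(k + 0)) = (2*k)/(k + (2*k)*k) = (2*k)/(k + 2*k²) = 2*k/(k + 2*k²))
1/(-703910 + (R(-271) + 476123)) = 1/(-703910 + (2/(1 + 2*(-271)) + 476123)) = 1/(-703910 + (2/(1 - 542) + 476123)) = 1/(-703910 + (2/(-541) + 476123)) = 1/(-703910 + (2*(-1/541) + 476123)) = 1/(-703910 + (-2/541 + 476123)) = 1/(-703910 + 257582541/541) = 1/(-123232769/541) = -541/123232769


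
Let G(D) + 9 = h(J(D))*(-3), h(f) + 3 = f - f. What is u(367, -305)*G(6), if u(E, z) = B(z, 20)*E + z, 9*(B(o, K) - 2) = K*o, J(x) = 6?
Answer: 0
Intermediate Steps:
B(o, K) = 2 + K*o/9 (B(o, K) = 2 + (K*o)/9 = 2 + K*o/9)
h(f) = -3 (h(f) = -3 + (f - f) = -3 + 0 = -3)
u(E, z) = z + E*(2 + 20*z/9) (u(E, z) = (2 + (⅑)*20*z)*E + z = (2 + 20*z/9)*E + z = E*(2 + 20*z/9) + z = z + E*(2 + 20*z/9))
G(D) = 0 (G(D) = -9 - 3*(-3) = -9 + 9 = 0)
u(367, -305)*G(6) = (-305 + 2*367 + (20/9)*367*(-305))*0 = (-305 + 734 - 2238700/9)*0 = -2234839/9*0 = 0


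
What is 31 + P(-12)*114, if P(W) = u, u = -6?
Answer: -653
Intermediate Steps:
P(W) = -6
31 + P(-12)*114 = 31 - 6*114 = 31 - 684 = -653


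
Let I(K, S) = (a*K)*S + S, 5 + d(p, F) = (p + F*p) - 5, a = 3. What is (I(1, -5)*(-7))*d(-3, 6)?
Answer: -4340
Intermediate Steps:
d(p, F) = -10 + p + F*p (d(p, F) = -5 + ((p + F*p) - 5) = -5 + (-5 + p + F*p) = -10 + p + F*p)
I(K, S) = S + 3*K*S (I(K, S) = (3*K)*S + S = 3*K*S + S = S + 3*K*S)
(I(1, -5)*(-7))*d(-3, 6) = (-5*(1 + 3*1)*(-7))*(-10 - 3 + 6*(-3)) = (-5*(1 + 3)*(-7))*(-10 - 3 - 18) = (-5*4*(-7))*(-31) = -20*(-7)*(-31) = 140*(-31) = -4340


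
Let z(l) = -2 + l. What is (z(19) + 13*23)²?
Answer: 99856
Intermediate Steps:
(z(19) + 13*23)² = ((-2 + 19) + 13*23)² = (17 + 299)² = 316² = 99856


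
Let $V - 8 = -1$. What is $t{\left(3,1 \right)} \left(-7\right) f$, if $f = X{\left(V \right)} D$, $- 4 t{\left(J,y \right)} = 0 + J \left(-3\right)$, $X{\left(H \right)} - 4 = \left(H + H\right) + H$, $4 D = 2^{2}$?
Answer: $- \frac{1575}{4} \approx -393.75$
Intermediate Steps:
$V = 7$ ($V = 8 - 1 = 7$)
$D = 1$ ($D = \frac{2^{2}}{4} = \frac{1}{4} \cdot 4 = 1$)
$X{\left(H \right)} = 4 + 3 H$ ($X{\left(H \right)} = 4 + \left(\left(H + H\right) + H\right) = 4 + \left(2 H + H\right) = 4 + 3 H$)
$t{\left(J,y \right)} = \frac{3 J}{4}$ ($t{\left(J,y \right)} = - \frac{0 + J \left(-3\right)}{4} = - \frac{0 - 3 J}{4} = - \frac{\left(-3\right) J}{4} = \frac{3 J}{4}$)
$f = 25$ ($f = \left(4 + 3 \cdot 7\right) 1 = \left(4 + 21\right) 1 = 25 \cdot 1 = 25$)
$t{\left(3,1 \right)} \left(-7\right) f = \frac{3}{4} \cdot 3 \left(-7\right) 25 = \frac{9}{4} \left(-7\right) 25 = \left(- \frac{63}{4}\right) 25 = - \frac{1575}{4}$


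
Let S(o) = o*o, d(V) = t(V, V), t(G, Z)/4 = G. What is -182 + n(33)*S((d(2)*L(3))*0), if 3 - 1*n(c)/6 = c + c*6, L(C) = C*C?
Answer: -182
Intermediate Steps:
t(G, Z) = 4*G
d(V) = 4*V
L(C) = C²
n(c) = 18 - 42*c (n(c) = 18 - 6*(c + c*6) = 18 - 6*(c + 6*c) = 18 - 42*c)
S(o) = o²
-182 + n(33)*S((d(2)*L(3))*0) = -182 + (18 - 42*33)*(((4*2)*3²)*0)² = -182 + (18 - 1386)*((8*9)*0)² = -182 - 1368*(72*0)² = -182 - 1368*0² = -182 - 1368*0 = -182 + 0 = -182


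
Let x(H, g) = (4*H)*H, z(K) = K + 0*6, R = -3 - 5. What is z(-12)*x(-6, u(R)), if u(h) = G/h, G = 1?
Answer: -1728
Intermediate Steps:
R = -8
z(K) = K (z(K) = K + 0 = K)
u(h) = 1/h
x(H, g) = 4*H²
z(-12)*x(-6, u(R)) = -48*(-6)² = -48*36 = -12*144 = -1728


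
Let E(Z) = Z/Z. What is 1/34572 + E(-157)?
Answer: 34573/34572 ≈ 1.0000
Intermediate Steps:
E(Z) = 1
1/34572 + E(-157) = 1/34572 + 1 = 34573/34572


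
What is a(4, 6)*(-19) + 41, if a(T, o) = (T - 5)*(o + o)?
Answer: 269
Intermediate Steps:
a(T, o) = 2*o*(-5 + T) (a(T, o) = (-5 + T)*(2*o) = 2*o*(-5 + T))
a(4, 6)*(-19) + 41 = (2*6*(-5 + 4))*(-19) + 41 = (2*6*(-1))*(-19) + 41 = -12*(-19) + 41 = 228 + 41 = 269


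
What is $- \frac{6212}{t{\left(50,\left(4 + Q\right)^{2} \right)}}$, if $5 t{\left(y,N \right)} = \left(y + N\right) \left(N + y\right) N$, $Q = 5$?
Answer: $- \frac{31060}{1390041} \approx -0.022345$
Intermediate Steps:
$t{\left(y,N \right)} = \frac{N \left(N + y\right)^{2}}{5}$ ($t{\left(y,N \right)} = \frac{\left(y + N\right) \left(N + y\right) N}{5} = \frac{\left(N + y\right) \left(N + y\right) N}{5} = \frac{\left(N + y\right)^{2} N}{5} = \frac{N \left(N + y\right)^{2}}{5}$)
$- \frac{6212}{t{\left(50,\left(4 + Q\right)^{2} \right)}} = - \frac{6212}{\frac{1}{5} \left(4 + 5\right)^{2} \left(\left(4 + 5\right)^{2} + 50\right)^{2}} = - \frac{6212}{\frac{1}{5} \cdot 9^{2} \left(9^{2} + 50\right)^{2}} = - \frac{6212}{\frac{1}{5} \cdot 81 \left(81 + 50\right)^{2}} = - \frac{6212}{\frac{1}{5} \cdot 81 \cdot 131^{2}} = - \frac{6212}{\frac{1}{5} \cdot 81 \cdot 17161} = - \frac{6212}{\frac{1390041}{5}} = \left(-6212\right) \frac{5}{1390041} = - \frac{31060}{1390041}$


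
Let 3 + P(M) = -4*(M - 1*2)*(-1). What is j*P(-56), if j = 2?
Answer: -470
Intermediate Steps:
P(M) = -11 + 4*M (P(M) = -3 - 4*(M - 1*2)*(-1) = -3 - 4*(M - 2)*(-1) = -3 - 4*(-2 + M)*(-1) = -3 + (8 - 4*M)*(-1) = -3 + (-8 + 4*M) = -11 + 4*M)
j*P(-56) = 2*(-11 + 4*(-56)) = 2*(-11 - 224) = 2*(-235) = -470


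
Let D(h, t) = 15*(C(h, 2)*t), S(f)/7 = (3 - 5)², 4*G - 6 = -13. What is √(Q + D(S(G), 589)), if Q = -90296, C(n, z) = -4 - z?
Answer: I*√143306 ≈ 378.56*I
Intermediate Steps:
G = -7/4 (G = 3/2 + (¼)*(-13) = 3/2 - 13/4 = -7/4 ≈ -1.7500)
S(f) = 28 (S(f) = 7*(3 - 5)² = 7*(-2)² = 7*4 = 28)
D(h, t) = -90*t (D(h, t) = 15*((-4 - 1*2)*t) = 15*((-4 - 2)*t) = 15*(-6*t) = -90*t)
√(Q + D(S(G), 589)) = √(-90296 - 90*589) = √(-90296 - 53010) = √(-143306) = I*√143306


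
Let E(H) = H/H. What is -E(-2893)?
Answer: -1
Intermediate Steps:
E(H) = 1
-E(-2893) = -1*1 = -1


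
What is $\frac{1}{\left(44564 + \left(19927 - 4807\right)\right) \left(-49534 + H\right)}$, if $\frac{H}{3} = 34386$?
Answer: $\frac{1}{3200494816} \approx 3.1245 \cdot 10^{-10}$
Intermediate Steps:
$H = 103158$ ($H = 3 \cdot 34386 = 103158$)
$\frac{1}{\left(44564 + \left(19927 - 4807\right)\right) \left(-49534 + H\right)} = \frac{1}{\left(44564 + \left(19927 - 4807\right)\right) \left(-49534 + 103158\right)} = \frac{1}{\left(44564 + \left(19927 - 4807\right)\right) 53624} = \frac{1}{\left(44564 + 15120\right) 53624} = \frac{1}{59684 \cdot 53624} = \frac{1}{3200494816}$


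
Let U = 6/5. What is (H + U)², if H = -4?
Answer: 196/25 ≈ 7.8400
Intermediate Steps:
U = 6/5 (U = 6*(⅕) = 6/5 ≈ 1.2000)
(H + U)² = (-4 + 6/5)² = (-14/5)² = 196/25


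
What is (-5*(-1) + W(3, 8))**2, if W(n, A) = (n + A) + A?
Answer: 576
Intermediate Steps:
W(n, A) = n + 2*A (W(n, A) = (A + n) + A = n + 2*A)
(-5*(-1) + W(3, 8))**2 = (-5*(-1) + (3 + 2*8))**2 = (5 + (3 + 16))**2 = (5 + 19)**2 = 24**2 = 576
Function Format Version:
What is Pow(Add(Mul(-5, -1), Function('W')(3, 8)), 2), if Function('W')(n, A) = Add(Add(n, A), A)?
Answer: 576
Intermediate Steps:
Function('W')(n, A) = Add(n, Mul(2, A)) (Function('W')(n, A) = Add(Add(A, n), A) = Add(n, Mul(2, A)))
Pow(Add(Mul(-5, -1), Function('W')(3, 8)), 2) = Pow(Add(Mul(-5, -1), Add(3, Mul(2, 8))), 2) = Pow(Add(5, Add(3, 16)), 2) = Pow(Add(5, 19), 2) = Pow(24, 2) = 576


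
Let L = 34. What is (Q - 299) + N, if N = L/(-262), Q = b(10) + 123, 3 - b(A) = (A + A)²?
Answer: -75080/131 ≈ -573.13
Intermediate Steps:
b(A) = 3 - 4*A² (b(A) = 3 - (A + A)² = 3 - (2*A)² = 3 - 4*A²)
Q = -274 (Q = (3 - 4*10²) + 123 = (3 - 4*100) + 123 = (3 - 400) + 123 = -397 + 123 = -274)
N = -17/131 (N = 34/(-262) = 34*(-1/262) = -17/131 ≈ -0.12977)
(Q - 299) + N = (-274 - 299) - 17/131 = -573 - 17/131 = -75080/131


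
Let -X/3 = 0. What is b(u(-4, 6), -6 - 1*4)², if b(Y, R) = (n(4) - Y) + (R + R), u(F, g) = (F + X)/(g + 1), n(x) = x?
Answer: 11664/49 ≈ 238.04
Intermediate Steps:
X = 0 (X = -3*0 = 0)
u(F, g) = F/(1 + g) (u(F, g) = (F + 0)/(g + 1) = F/(1 + g))
b(Y, R) = 4 - Y + 2*R (b(Y, R) = (4 - Y) + (R + R) = (4 - Y) + 2*R = 4 - Y + 2*R)
b(u(-4, 6), -6 - 1*4)² = (4 - (-4)/(1 + 6) + 2*(-6 - 1*4))² = (4 - (-4)/7 + 2*(-6 - 4))² = (4 - (-4)/7 + 2*(-10))² = (4 - 1*(-4/7) - 20)² = (4 + 4/7 - 20)² = (-108/7)² = 11664/49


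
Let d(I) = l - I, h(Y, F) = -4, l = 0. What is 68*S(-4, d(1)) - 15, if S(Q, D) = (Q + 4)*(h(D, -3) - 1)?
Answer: -15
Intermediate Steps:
d(I) = -I (d(I) = 0 - I = -I)
S(Q, D) = -20 - 5*Q (S(Q, D) = (Q + 4)*(-4 - 1) = (4 + Q)*(-5) = -20 - 5*Q)
68*S(-4, d(1)) - 15 = 68*(-20 - 5*(-4)) - 15 = 68*(-20 + 20) - 15 = 68*0 - 15 = 0 - 15 = -15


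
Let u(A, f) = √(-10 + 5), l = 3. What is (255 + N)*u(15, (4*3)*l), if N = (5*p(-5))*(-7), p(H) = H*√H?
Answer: -875 + 255*I*√5 ≈ -875.0 + 570.2*I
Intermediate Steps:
p(H) = H^(3/2)
u(A, f) = I*√5 (u(A, f) = √(-5) = I*√5)
N = 175*I*√5 (N = (5*(-5)^(3/2))*(-7) = (5*(-5*I*√5))*(-7) = -25*I*√5*(-7) = 175*I*√5 ≈ 391.31*I)
(255 + N)*u(15, (4*3)*l) = (255 + 175*I*√5)*(I*√5) = I*√5*(255 + 175*I*√5)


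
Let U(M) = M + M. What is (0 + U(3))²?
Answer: 36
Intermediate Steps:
U(M) = 2*M
(0 + U(3))² = (0 + 2*3)² = (0 + 6)² = 6² = 36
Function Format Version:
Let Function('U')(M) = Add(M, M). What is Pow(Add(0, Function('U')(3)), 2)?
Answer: 36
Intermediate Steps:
Function('U')(M) = Mul(2, M)
Pow(Add(0, Function('U')(3)), 2) = Pow(Add(0, Mul(2, 3)), 2) = Pow(Add(0, 6), 2) = Pow(6, 2) = 36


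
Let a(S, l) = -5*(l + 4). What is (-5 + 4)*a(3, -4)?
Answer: 0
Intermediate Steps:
a(S, l) = -20 - 5*l (a(S, l) = -5*(4 + l) = -20 - 5*l)
(-5 + 4)*a(3, -4) = (-5 + 4)*(-20 - 5*(-4)) = -(-20 + 20) = -1*0 = 0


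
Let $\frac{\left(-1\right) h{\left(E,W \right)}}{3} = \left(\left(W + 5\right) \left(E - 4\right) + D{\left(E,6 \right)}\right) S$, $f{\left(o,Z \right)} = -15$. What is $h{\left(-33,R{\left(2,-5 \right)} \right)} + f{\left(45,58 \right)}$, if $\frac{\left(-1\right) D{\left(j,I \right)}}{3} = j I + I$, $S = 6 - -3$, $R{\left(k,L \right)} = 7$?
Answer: $-3579$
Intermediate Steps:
$S = 9$ ($S = 6 + 3 = 9$)
$D{\left(j,I \right)} = - 3 I - 3 I j$ ($D{\left(j,I \right)} = - 3 \left(j I + I\right) = - 3 \left(I j + I\right) = - 3 \left(I + I j\right) = - 3 I - 3 I j$)
$h{\left(E,W \right)} = 486 + 486 E - 27 \left(-4 + E\right) \left(5 + W\right)$ ($h{\left(E,W \right)} = - 3 \left(\left(W + 5\right) \left(E - 4\right) - 18 \left(1 + E\right)\right) 9 = - 3 \left(\left(5 + W\right) \left(-4 + E\right) - \left(18 + 18 E\right)\right) 9 = - 3 \left(\left(-4 + E\right) \left(5 + W\right) - \left(18 + 18 E\right)\right) 9 = - 3 \left(-18 - 18 E + \left(-4 + E\right) \left(5 + W\right)\right) 9 = - 3 \left(-162 - 162 E + 9 \left(-4 + E\right) \left(5 + W\right)\right) = 486 + 486 E - 27 \left(-4 + E\right) \left(5 + W\right)$)
$h{\left(-33,R{\left(2,-5 \right)} \right)} + f{\left(45,58 \right)} = \left(1026 + 108 \cdot 7 + 351 \left(-33\right) - \left(-891\right) 7\right) - 15 = \left(1026 + 756 - 11583 + 6237\right) - 15 = -3564 - 15 = -3579$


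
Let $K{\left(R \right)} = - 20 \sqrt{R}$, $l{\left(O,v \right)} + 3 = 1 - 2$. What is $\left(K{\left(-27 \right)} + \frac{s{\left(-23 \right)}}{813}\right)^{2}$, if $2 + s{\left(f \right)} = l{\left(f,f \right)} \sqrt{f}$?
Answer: $\frac{4 \left(1 + 2 i \sqrt{23} + 24390 i \sqrt{3}\right)^{2}}{660969} \approx -10805.0 + 0.51142 i$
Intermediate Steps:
$l{\left(O,v \right)} = -4$ ($l{\left(O,v \right)} = -3 + \left(1 - 2\right) = -3 - 1 = -4$)
$s{\left(f \right)} = -2 - 4 \sqrt{f}$
$\left(K{\left(-27 \right)} + \frac{s{\left(-23 \right)}}{813}\right)^{2} = \left(- 20 \sqrt{-27} + \frac{-2 - 4 \sqrt{-23}}{813}\right)^{2} = \left(- 20 \cdot 3 i \sqrt{3} + \left(-2 - 4 i \sqrt{23}\right) \frac{1}{813}\right)^{2} = \left(- 60 i \sqrt{3} + \left(-2 - 4 i \sqrt{23}\right) \frac{1}{813}\right)^{2} = \left(- 60 i \sqrt{3} - \left(\frac{2}{813} + \frac{4 i \sqrt{23}}{813}\right)\right)^{2} = \left(- \frac{2}{813} - 60 i \sqrt{3} - \frac{4 i \sqrt{23}}{813}\right)^{2}$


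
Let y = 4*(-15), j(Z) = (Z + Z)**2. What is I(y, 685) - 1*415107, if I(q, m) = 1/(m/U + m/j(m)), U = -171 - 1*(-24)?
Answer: -779053710351/1876753 ≈ -4.1511e+5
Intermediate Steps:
j(Z) = 4*Z**2 (j(Z) = (2*Z)**2 = 4*Z**2)
U = -147 (U = -171 + 24 = -147)
y = -60
I(q, m) = 1/(-m/147 + 1/(4*m)) (I(q, m) = 1/(m/(-147) + m/((4*m**2))) = 1/(m*(-1/147) + m*(1/(4*m**2))) = 1/(-m/147 + 1/(4*m)))
I(y, 685) - 1*415107 = -588*685/(-147 + 4*685**2) - 1*415107 = -588*685/(-147 + 4*469225) - 415107 = -588*685/(-147 + 1876900) - 415107 = -588*685/1876753 - 415107 = -588*685*1/1876753 - 415107 = -402780/1876753 - 415107 = -779053710351/1876753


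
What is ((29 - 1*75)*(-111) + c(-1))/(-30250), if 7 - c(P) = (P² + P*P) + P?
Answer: -2556/15125 ≈ -0.16899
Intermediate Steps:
c(P) = 7 - P - 2*P² (c(P) = 7 - ((P² + P*P) + P) = 7 - ((P² + P²) + P) = 7 - (2*P² + P) = 7 - (P + 2*P²) = 7 + (-P - 2*P²) = 7 - P - 2*P²)
((29 - 1*75)*(-111) + c(-1))/(-30250) = ((29 - 1*75)*(-111) + (7 - 1*(-1) - 2*(-1)²))/(-30250) = ((29 - 75)*(-111) + (7 + 1 - 2*1))*(-1/30250) = (-46*(-111) + (7 + 1 - 2))*(-1/30250) = (5106 + 6)*(-1/30250) = 5112*(-1/30250) = -2556/15125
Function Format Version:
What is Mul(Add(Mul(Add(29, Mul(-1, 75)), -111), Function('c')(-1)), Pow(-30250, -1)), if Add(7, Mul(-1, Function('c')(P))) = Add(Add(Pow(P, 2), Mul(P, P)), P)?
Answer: Rational(-2556, 15125) ≈ -0.16899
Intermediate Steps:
Function('c')(P) = Add(7, Mul(-1, P), Mul(-2, Pow(P, 2))) (Function('c')(P) = Add(7, Mul(-1, Add(Add(Pow(P, 2), Mul(P, P)), P))) = Add(7, Mul(-1, Add(Add(Pow(P, 2), Pow(P, 2)), P))) = Add(7, Mul(-1, Add(Mul(2, Pow(P, 2)), P))) = Add(7, Mul(-1, Add(P, Mul(2, Pow(P, 2))))) = Add(7, Add(Mul(-1, P), Mul(-2, Pow(P, 2)))) = Add(7, Mul(-1, P), Mul(-2, Pow(P, 2))))
Mul(Add(Mul(Add(29, Mul(-1, 75)), -111), Function('c')(-1)), Pow(-30250, -1)) = Mul(Add(Mul(Add(29, Mul(-1, 75)), -111), Add(7, Mul(-1, -1), Mul(-2, Pow(-1, 2)))), Pow(-30250, -1)) = Mul(Add(Mul(Add(29, -75), -111), Add(7, 1, Mul(-2, 1))), Rational(-1, 30250)) = Mul(Add(Mul(-46, -111), Add(7, 1, -2)), Rational(-1, 30250)) = Mul(Add(5106, 6), Rational(-1, 30250)) = Mul(5112, Rational(-1, 30250)) = Rational(-2556, 15125)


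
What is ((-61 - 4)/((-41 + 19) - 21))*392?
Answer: 25480/43 ≈ 592.56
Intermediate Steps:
((-61 - 4)/((-41 + 19) - 21))*392 = -65/(-22 - 21)*392 = -65/(-43)*392 = -65*(-1/43)*392 = (65/43)*392 = 25480/43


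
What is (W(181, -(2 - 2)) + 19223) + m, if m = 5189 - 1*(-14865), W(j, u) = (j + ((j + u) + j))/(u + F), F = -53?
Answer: 2081138/53 ≈ 39267.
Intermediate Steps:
W(j, u) = (u + 3*j)/(-53 + u) (W(j, u) = (j + ((j + u) + j))/(u - 53) = (j + (u + 2*j))/(-53 + u) = (u + 3*j)/(-53 + u))
m = 20054 (m = 5189 + 14865 = 20054)
(W(181, -(2 - 2)) + 19223) + m = ((-(2 - 2) + 3*181)/(-53 - (2 - 2)) + 19223) + 20054 = ((-1*0 + 543)/(-53 - 1*0) + 19223) + 20054 = ((0 + 543)/(-53 + 0) + 19223) + 20054 = (543/(-53) + 19223) + 20054 = (-1/53*543 + 19223) + 20054 = (-543/53 + 19223) + 20054 = 1018276/53 + 20054 = 2081138/53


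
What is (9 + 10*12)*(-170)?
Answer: -21930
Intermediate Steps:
(9 + 10*12)*(-170) = (9 + 120)*(-170) = 129*(-170) = -21930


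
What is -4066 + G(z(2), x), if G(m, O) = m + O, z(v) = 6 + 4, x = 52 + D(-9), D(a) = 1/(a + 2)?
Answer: -28029/7 ≈ -4004.1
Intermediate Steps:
D(a) = 1/(2 + a)
x = 363/7 (x = 52 + 1/(2 - 9) = 52 + 1/(-7) = 52 - ⅐ = 363/7 ≈ 51.857)
z(v) = 10
G(m, O) = O + m
-4066 + G(z(2), x) = -4066 + (363/7 + 10) = -4066 + 433/7 = -28029/7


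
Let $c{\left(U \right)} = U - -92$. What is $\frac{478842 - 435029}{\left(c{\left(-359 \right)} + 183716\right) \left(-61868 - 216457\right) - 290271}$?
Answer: $- \frac{43813}{51058733196} \approx -8.5809 \cdot 10^{-7}$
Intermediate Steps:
$c{\left(U \right)} = 92 + U$ ($c{\left(U \right)} = U + 92 = 92 + U$)
$\frac{478842 - 435029}{\left(c{\left(-359 \right)} + 183716\right) \left(-61868 - 216457\right) - 290271} = \frac{478842 - 435029}{\left(\left(92 - 359\right) + 183716\right) \left(-61868 - 216457\right) - 290271} = \frac{43813}{\left(-267 + 183716\right) \left(-278325\right) - 290271} = \frac{43813}{183449 \left(-278325\right) - 290271} = \frac{43813}{-51058442925 - 290271} = \frac{43813}{-51058733196} = 43813 \left(- \frac{1}{51058733196}\right) = - \frac{43813}{51058733196}$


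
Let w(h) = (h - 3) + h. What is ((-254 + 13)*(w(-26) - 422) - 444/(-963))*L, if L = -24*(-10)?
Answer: 2952107600/107 ≈ 2.7590e+7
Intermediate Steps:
w(h) = -3 + 2*h (w(h) = (-3 + h) + h = -3 + 2*h)
L = 240
((-254 + 13)*(w(-26) - 422) - 444/(-963))*L = ((-254 + 13)*((-3 + 2*(-26)) - 422) - 444/(-963))*240 = (-241*((-3 - 52) - 422) - 444*(-1/963))*240 = (-241*(-55 - 422) + 148/321)*240 = (-241*(-477) + 148/321)*240 = (114957 + 148/321)*240 = (36901345/321)*240 = 2952107600/107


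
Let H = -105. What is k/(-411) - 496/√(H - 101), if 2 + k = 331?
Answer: -329/411 + 248*I*√206/103 ≈ -0.80049 + 34.558*I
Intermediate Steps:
k = 329 (k = -2 + 331 = 329)
k/(-411) - 496/√(H - 101) = 329/(-411) - 496/√(-105 - 101) = 329*(-1/411) - 496*(-I*√206/206) = -329/411 - 496*(-I*√206/206) = -329/411 - (-248)*I*√206/103 = -329/411 + 248*I*√206/103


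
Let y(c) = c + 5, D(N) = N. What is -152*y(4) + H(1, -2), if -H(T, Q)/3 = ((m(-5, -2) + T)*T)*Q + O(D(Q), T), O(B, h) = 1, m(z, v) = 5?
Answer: -1335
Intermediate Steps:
y(c) = 5 + c
H(T, Q) = -3 - 3*Q*T*(5 + T) (H(T, Q) = -3*(((5 + T)*T)*Q + 1) = -3*((T*(5 + T))*Q + 1) = -3*(Q*T*(5 + T) + 1) = -3*(1 + Q*T*(5 + T)) = -3 - 3*Q*T*(5 + T))
-152*y(4) + H(1, -2) = -152*(5 + 4) + (-3 - 15*(-2)*1 - 3*(-2)*1**2) = -152*9 + (-3 + 30 - 3*(-2)*1) = -1368 + (-3 + 30 + 6) = -1368 + 33 = -1335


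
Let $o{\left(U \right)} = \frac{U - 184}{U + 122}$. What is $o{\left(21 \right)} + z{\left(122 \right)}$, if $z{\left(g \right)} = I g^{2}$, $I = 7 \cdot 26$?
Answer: $\frac{387370821}{143} \approx 2.7089 \cdot 10^{6}$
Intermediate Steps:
$I = 182$
$z{\left(g \right)} = 182 g^{2}$
$o{\left(U \right)} = \frac{-184 + U}{122 + U}$
$o{\left(21 \right)} + z{\left(122 \right)} = \frac{-184 + 21}{122 + 21} + 182 \cdot 122^{2} = \frac{1}{143} \left(-163\right) + 182 \cdot 14884 = \frac{1}{143} \left(-163\right) + 2708888 = - \frac{163}{143} + 2708888 = \frac{387370821}{143}$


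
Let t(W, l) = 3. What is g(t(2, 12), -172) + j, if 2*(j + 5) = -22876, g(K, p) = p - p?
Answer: -11443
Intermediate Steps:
g(K, p) = 0
j = -11443 (j = -5 + (½)*(-22876) = -5 - 11438 = -11443)
g(t(2, 12), -172) + j = 0 - 11443 = -11443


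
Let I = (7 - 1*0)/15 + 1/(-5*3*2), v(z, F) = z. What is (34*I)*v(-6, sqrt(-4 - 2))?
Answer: -442/5 ≈ -88.400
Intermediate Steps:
I = 13/30 (I = (7 + 0)*(1/15) + 1/(-15*2) = 7*(1/15) + 1/(-30) = 7/15 + 1*(-1/30) = 7/15 - 1/30 = 13/30 ≈ 0.43333)
(34*I)*v(-6, sqrt(-4 - 2)) = (34*(13/30))*(-6) = (221/15)*(-6) = -442/5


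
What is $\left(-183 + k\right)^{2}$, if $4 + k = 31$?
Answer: $24336$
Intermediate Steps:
$k = 27$ ($k = -4 + 31 = 27$)
$\left(-183 + k\right)^{2} = \left(-183 + 27\right)^{2} = \left(-156\right)^{2} = 24336$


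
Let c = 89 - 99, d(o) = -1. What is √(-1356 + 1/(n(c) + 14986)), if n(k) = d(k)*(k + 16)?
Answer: I*√76071731855/7490 ≈ 36.824*I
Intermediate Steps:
c = -10
n(k) = -16 - k (n(k) = -(k + 16) = -(16 + k) = -16 - k)
√(-1356 + 1/(n(c) + 14986)) = √(-1356 + 1/((-16 - 1*(-10)) + 14986)) = √(-1356 + 1/((-16 + 10) + 14986)) = √(-1356 + 1/(-6 + 14986)) = √(-1356 + 1/14980) = √(-20312879/14980) = I*√76071731855/7490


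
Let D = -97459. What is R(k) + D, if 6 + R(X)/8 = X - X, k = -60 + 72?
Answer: -97507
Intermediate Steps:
k = 12
R(X) = -48 (R(X) = -48 + 8*(X - X) = -48 + 8*0 = -48 + 0 = -48)
R(k) + D = -48 - 97459 = -97507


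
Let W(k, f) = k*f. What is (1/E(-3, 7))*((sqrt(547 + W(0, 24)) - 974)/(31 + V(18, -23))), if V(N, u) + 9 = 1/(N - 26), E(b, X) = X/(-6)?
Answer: 46752/1225 - 48*sqrt(547)/1225 ≈ 37.248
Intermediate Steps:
W(k, f) = f*k
E(b, X) = -X/6 (E(b, X) = X*(-1/6) = -X/6)
V(N, u) = -9 + 1/(-26 + N) (V(N, u) = -9 + 1/(N - 26) = -9 + 1/(-26 + N))
(1/E(-3, 7))*((sqrt(547 + W(0, 24)) - 974)/(31 + V(18, -23))) = (1/(-1/6*7))*((sqrt(547 + 24*0) - 974)/(31 + (235 - 9*18)/(-26 + 18))) = (1/(-7/6))*((sqrt(547 + 0) - 974)/(31 + (235 - 162)/(-8))) = (1*(-6/7))*((sqrt(547) - 974)/(31 - 1/8*73)) = -6*(-974 + sqrt(547))/(7*(31 - 73/8)) = -6*(-974 + sqrt(547))/(7*175/8) = -6*(-974 + sqrt(547))*8/(7*175) = -6*(-7792/175 + 8*sqrt(547)/175)/7 = 46752/1225 - 48*sqrt(547)/1225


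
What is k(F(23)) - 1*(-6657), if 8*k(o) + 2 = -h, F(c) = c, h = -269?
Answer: 53523/8 ≈ 6690.4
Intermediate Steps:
k(o) = 267/8 (k(o) = -1/4 + (-1*(-269))/8 = -1/4 + (1/8)*269 = -1/4 + 269/8 = 267/8)
k(F(23)) - 1*(-6657) = 267/8 - 1*(-6657) = 267/8 + 6657 = 53523/8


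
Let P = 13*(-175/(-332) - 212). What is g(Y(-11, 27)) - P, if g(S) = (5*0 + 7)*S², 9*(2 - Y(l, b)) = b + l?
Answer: 73939373/26892 ≈ 2749.5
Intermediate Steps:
Y(l, b) = 2 - b/9 - l/9 (Y(l, b) = 2 - (b + l)/9 = 2 + (-b/9 - l/9) = 2 - b/9 - l/9)
g(S) = 7*S² (g(S) = (0 + 7)*S² = 7*S²)
P = -912717/332 (P = 13*(-175*(-1/332) - 212) = 13*(175/332 - 212) = 13*(-70209/332) = -912717/332 ≈ -2749.1)
g(Y(-11, 27)) - P = 7*(2 - ⅑*27 - ⅑*(-11))² - 1*(-912717/332) = 7*(2 - 3 + 11/9)² + 912717/332 = 7*(2/9)² + 912717/332 = 7*(4/81) + 912717/332 = 28/81 + 912717/332 = 73939373/26892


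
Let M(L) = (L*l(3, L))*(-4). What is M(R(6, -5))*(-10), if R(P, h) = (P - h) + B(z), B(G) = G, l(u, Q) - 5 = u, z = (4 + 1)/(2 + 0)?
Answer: 4320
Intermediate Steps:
z = 5/2 ≈ 2.5000
l(u, Q) = 5 + u
R(P, h) = 5/2 + P - h (R(P, h) = (P - h) + 5/2 = 5/2 + P - h)
M(L) = -32*L (M(L) = (L*(5 + 3))*(-4) = (L*8)*(-4) = (8*L)*(-4) = -32*L)
M(R(6, -5))*(-10) = -32*(5/2 + 6 - 1*(-5))*(-10) = -32*(5/2 + 6 + 5)*(-10) = -32*27/2*(-10) = -432*(-10) = 4320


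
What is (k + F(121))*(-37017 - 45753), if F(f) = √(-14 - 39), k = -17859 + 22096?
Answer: -350696490 - 82770*I*√53 ≈ -3.507e+8 - 6.0258e+5*I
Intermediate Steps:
k = 4237
F(f) = I*√53 (F(f) = √(-53) = I*√53)
(k + F(121))*(-37017 - 45753) = (4237 + I*√53)*(-37017 - 45753) = (4237 + I*√53)*(-82770) = -350696490 - 82770*I*√53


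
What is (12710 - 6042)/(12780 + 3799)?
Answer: 6668/16579 ≈ 0.40220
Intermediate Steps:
(12710 - 6042)/(12780 + 3799) = 6668/16579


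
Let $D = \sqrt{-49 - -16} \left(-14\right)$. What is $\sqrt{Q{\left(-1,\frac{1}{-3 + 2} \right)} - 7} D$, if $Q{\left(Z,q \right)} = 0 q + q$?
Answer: $28 \sqrt{66} \approx 227.47$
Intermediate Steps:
$Q{\left(Z,q \right)} = q$ ($Q{\left(Z,q \right)} = 0 + q = q$)
$D = - 14 i \sqrt{33}$ ($D = \sqrt{-49 + 16} \left(-14\right) = \sqrt{-33} \left(-14\right) = i \sqrt{33} \left(-14\right) = - 14 i \sqrt{33} \approx - 80.424 i$)
$\sqrt{Q{\left(-1,\frac{1}{-3 + 2} \right)} - 7} D = \sqrt{\frac{1}{-3 + 2} - 7} \left(- 14 i \sqrt{33}\right) = \sqrt{\frac{1}{-1} - 7} \left(- 14 i \sqrt{33}\right) = \sqrt{-1 - 7} \left(- 14 i \sqrt{33}\right) = \sqrt{-8} \left(- 14 i \sqrt{33}\right) = 2 i \sqrt{2} \left(- 14 i \sqrt{33}\right) = 28 \sqrt{66}$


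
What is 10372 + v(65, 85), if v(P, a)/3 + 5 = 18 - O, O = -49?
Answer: 10558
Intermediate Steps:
v(P, a) = 186 (v(P, a) = -15 + 3*(18 - 1*(-49)) = -15 + 3*(18 + 49) = -15 + 3*67 = -15 + 201 = 186)
10372 + v(65, 85) = 10372 + 186 = 10558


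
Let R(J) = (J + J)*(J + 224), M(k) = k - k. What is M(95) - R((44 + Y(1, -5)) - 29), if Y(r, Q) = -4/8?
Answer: -13833/2 ≈ -6916.5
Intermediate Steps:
Y(r, Q) = -½ (Y(r, Q) = -4*⅛ = -½)
M(k) = 0
R(J) = 2*J*(224 + J) (R(J) = (2*J)*(224 + J) = 2*J*(224 + J))
M(95) - R((44 + Y(1, -5)) - 29) = 0 - 2*((44 - ½) - 29)*(224 + ((44 - ½) - 29)) = 0 - 2*(87/2 - 29)*(224 + (87/2 - 29)) = 0 - 2*29*(224 + 29/2)/2 = 0 - 2*29*477/(2*2) = 0 - 1*13833/2 = 0 - 13833/2 = -13833/2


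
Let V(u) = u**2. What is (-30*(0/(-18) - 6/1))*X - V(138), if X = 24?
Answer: -14724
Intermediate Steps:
(-30*(0/(-18) - 6/1))*X - V(138) = -30*(0/(-18) - 6/1)*24 - 1*138**2 = -30*(0*(-1/18) - 6*1)*24 - 1*19044 = -30*(0 - 6)*24 - 19044 = -30*(-6)*24 - 19044 = 180*24 - 19044 = 4320 - 19044 = -14724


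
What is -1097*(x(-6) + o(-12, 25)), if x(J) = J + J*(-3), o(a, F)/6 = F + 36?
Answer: -414666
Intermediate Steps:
o(a, F) = 216 + 6*F (o(a, F) = 6*(F + 36) = 6*(36 + F) = 216 + 6*F)
x(J) = -2*J (x(J) = J - 3*J = -2*J)
-1097*(x(-6) + o(-12, 25)) = -1097*(-2*(-6) + (216 + 6*25)) = -1097*(12 + (216 + 150)) = -1097*(12 + 366) = -1097*378 = -414666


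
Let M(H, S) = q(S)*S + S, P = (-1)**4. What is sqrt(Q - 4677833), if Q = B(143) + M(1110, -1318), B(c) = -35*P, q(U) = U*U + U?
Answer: I*sqrt(2292471494) ≈ 47880.0*I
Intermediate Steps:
q(U) = U + U**2 (q(U) = U**2 + U = U + U**2)
P = 1
M(H, S) = S + S**2*(1 + S) (M(H, S) = (S*(1 + S))*S + S = S**2*(1 + S) + S = S + S**2*(1 + S))
B(c) = -35 (B(c) = -35*1 = -35)
Q = -2287793661 (Q = -35 - 1318*(1 - 1318*(1 - 1318)) = -35 - 1318*(1 - 1318*(-1317)) = -35 - 1318*(1 + 1735806) = -35 - 1318*1735807 = -35 - 2287793626 = -2287793661)
sqrt(Q - 4677833) = sqrt(-2287793661 - 4677833) = sqrt(-2292471494) = I*sqrt(2292471494)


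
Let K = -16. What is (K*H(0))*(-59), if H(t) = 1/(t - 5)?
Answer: -944/5 ≈ -188.80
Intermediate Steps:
H(t) = 1/(-5 + t)
(K*H(0))*(-59) = -16/(-5 + 0)*(-59) = -16/(-5)*(-59) = -16*(-⅕)*(-59) = (16/5)*(-59) = -944/5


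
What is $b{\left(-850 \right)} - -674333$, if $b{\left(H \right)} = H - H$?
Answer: $674333$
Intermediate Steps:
$b{\left(H \right)} = 0$
$b{\left(-850 \right)} - -674333 = 0 - -674333 = 0 + 674333 = 674333$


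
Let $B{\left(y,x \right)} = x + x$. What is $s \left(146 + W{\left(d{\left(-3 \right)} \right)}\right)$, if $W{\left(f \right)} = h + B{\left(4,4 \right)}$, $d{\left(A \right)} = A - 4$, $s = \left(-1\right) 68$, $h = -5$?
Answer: $-10132$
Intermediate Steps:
$B{\left(y,x \right)} = 2 x$
$s = -68$
$d{\left(A \right)} = -4 + A$ ($d{\left(A \right)} = A - 4 = -4 + A$)
$W{\left(f \right)} = 3$ ($W{\left(f \right)} = -5 + 2 \cdot 4 = -5 + 8 = 3$)
$s \left(146 + W{\left(d{\left(-3 \right)} \right)}\right) = - 68 \left(146 + 3\right) = \left(-68\right) 149 = -10132$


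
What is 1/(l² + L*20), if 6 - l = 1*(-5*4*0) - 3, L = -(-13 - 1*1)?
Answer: 1/361 ≈ 0.0027701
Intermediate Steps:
L = 14 (L = -(-13 - 1) = -1*(-14) = 14)
l = 9 (l = 6 - (1*(-5*4*0) - 3) = 6 - (1*(-20*0) - 3) = 6 - (1*0 - 3) = 6 - (0 - 3) = 6 - 1*(-3) = 6 + 3 = 9)
1/(l² + L*20) = 1/(9² + 14*20) = 1/(81 + 280) = 1/361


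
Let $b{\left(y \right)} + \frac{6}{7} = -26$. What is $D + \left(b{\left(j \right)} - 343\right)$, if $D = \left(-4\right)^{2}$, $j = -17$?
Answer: $- \frac{2477}{7} \approx -353.86$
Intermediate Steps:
$b{\left(y \right)} = - \frac{188}{7}$ ($b{\left(y \right)} = - \frac{6}{7} - 26 = - \frac{188}{7}$)
$D = 16$
$D + \left(b{\left(j \right)} - 343\right) = 16 - \frac{2589}{7} = - \frac{2477}{7}$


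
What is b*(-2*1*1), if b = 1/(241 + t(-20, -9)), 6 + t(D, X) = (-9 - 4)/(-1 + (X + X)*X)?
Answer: -161/18911 ≈ -0.0085136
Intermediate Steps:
t(D, X) = -6 - 13/(-1 + 2*X²) (t(D, X) = -6 + (-9 - 4)/(-1 + (X + X)*X) = -6 - 13/(-1 + (2*X)*X) = -6 - 13/(-1 + 2*X²))
b = 161/37822 (b = 1/(241 + (-7 - 12*(-9)²)/(-1 + 2*(-9)²)) = 1/(241 + (-7 - 12*81)/(-1 + 2*81)) = 1/(241 + (-7 - 972)/(-1 + 162)) = 1/(241 - 979/161) = 1/(37822/161) = 161/37822 ≈ 0.0042568)
b*(-2*1*1) = 161*(-2*1*1)/37822 = 161*(-2*1)/37822 = (161/37822)*(-2) = -161/18911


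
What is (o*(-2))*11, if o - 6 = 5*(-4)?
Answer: 308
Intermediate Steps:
o = -14 (o = 6 + 5*(-4) = 6 - 20 = -14)
(o*(-2))*11 = -14*(-2)*11 = 28*11 = 308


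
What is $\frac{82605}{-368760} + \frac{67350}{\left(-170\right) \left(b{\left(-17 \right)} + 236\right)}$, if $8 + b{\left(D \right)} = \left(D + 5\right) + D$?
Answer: $- \frac{184203421}{83167672} \approx -2.2148$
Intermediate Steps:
$b{\left(D \right)} = -3 + 2 D$ ($b{\left(D \right)} = -8 + \left(\left(D + 5\right) + D\right) = -8 + \left(\left(5 + D\right) + D\right) = -8 + \left(5 + 2 D\right) = -3 + 2 D$)
$\frac{82605}{-368760} + \frac{67350}{\left(-170\right) \left(b{\left(-17 \right)} + 236\right)} = \frac{82605}{-368760} + \frac{67350}{\left(-170\right) \left(\left(-3 + 2 \left(-17\right)\right) + 236\right)} = 82605 \left(- \frac{1}{368760}\right) + \frac{67350}{\left(-170\right) \left(\left(-3 - 34\right) + 236\right)} = - \frac{5507}{24584} + \frac{67350}{\left(-170\right) \left(-37 + 236\right)} = - \frac{5507}{24584} + \frac{67350}{\left(-170\right) 199} = - \frac{5507}{24584} + \frac{67350}{-33830} = - \frac{5507}{24584} + 67350 \left(- \frac{1}{33830}\right) = - \frac{5507}{24584} - \frac{6735}{3383} = - \frac{184203421}{83167672}$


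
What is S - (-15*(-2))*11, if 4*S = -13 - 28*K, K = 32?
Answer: -2229/4 ≈ -557.25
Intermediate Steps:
S = -909/4 (S = (-13 - 28*32)/4 = (-13 - 896)/4 = (¼)*(-909) = -909/4 ≈ -227.25)
S - (-15*(-2))*11 = -909/4 - (-15*(-2))*11 = -909/4 - 30*11 = -909/4 - 1*330 = -909/4 - 330 = -2229/4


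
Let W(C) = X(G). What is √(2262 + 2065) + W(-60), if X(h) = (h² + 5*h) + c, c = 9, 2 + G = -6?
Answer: 33 + √4327 ≈ 98.780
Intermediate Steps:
G = -8 (G = -2 - 6 = -8)
X(h) = 9 + h² + 5*h (X(h) = (h² + 5*h) + 9 = 9 + h² + 5*h)
W(C) = 33 (W(C) = 9 + (-8)² + 5*(-8) = 9 + 64 - 40 = 33)
√(2262 + 2065) + W(-60) = √(2262 + 2065) + 33 = √4327 + 33 = 33 + √4327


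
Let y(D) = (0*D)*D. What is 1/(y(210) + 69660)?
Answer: 1/69660 ≈ 1.4355e-5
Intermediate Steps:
y(D) = 0 (y(D) = 0*D = 0)
1/(y(210) + 69660) = 1/(0 + 69660) = 1/69660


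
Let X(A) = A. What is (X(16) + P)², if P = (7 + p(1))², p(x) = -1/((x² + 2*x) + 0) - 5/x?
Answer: 28561/81 ≈ 352.60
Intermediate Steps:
p(x) = -1/(x² + 2*x) - 5/x
P = 25/9 (P = (7 + (-11 - 5*1)/(1*(2 + 1)))² = (7 + 1*(-11 - 5)/3)² = (7 + 1*(⅓)*(-16))² = (7 - 16/3)² = (5/3)² = 25/9 ≈ 2.7778)
(X(16) + P)² = (16 + 25/9)² = (169/9)² = 28561/81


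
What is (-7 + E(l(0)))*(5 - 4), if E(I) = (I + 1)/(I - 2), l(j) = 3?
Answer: -3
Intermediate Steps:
E(I) = (1 + I)/(-2 + I)
(-7 + E(l(0)))*(5 - 4) = (-7 + (1 + 3)/(-2 + 3))*(5 - 4) = (-7 + 4/1)*1 = (-7 + 1*4)*1 = (-7 + 4)*1 = -3*1 = -3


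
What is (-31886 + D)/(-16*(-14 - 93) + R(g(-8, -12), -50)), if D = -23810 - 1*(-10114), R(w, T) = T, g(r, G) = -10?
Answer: -7597/277 ≈ -27.426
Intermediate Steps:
D = -13696 (D = -23810 + 10114 = -13696)
(-31886 + D)/(-16*(-14 - 93) + R(g(-8, -12), -50)) = (-31886 - 13696)/(-16*(-14 - 93) - 50) = -45582/(-16*(-107) - 50) = -45582/(1712 - 50) = -45582/1662 = -45582*1/1662 = -7597/277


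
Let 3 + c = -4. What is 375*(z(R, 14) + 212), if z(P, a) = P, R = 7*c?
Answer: 61125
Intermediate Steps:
c = -7 (c = -3 - 4 = -7)
R = -49 (R = 7*(-7) = -49)
375*(z(R, 14) + 212) = 375*(-49 + 212) = 375*163 = 61125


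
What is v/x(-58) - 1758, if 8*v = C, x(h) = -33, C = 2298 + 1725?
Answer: -156045/88 ≈ -1773.2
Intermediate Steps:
C = 4023
v = 4023/8 (v = (⅛)*4023 = 4023/8 ≈ 502.88)
v/x(-58) - 1758 = (4023/8)/(-33) - 1758 = (4023/8)*(-1/33) - 1758 = -1341/88 - 1758 = -156045/88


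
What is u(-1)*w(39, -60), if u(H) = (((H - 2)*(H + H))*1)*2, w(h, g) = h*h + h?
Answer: 18720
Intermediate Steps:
w(h, g) = h + h² (w(h, g) = h² + h = h + h²)
u(H) = 4*H*(-2 + H) (u(H) = (((-2 + H)*(2*H))*1)*2 = ((2*H*(-2 + H))*1)*2 = (2*H*(-2 + H))*2 = 4*H*(-2 + H))
u(-1)*w(39, -60) = (4*(-1)*(-2 - 1))*(39*(1 + 39)) = (4*(-1)*(-3))*(39*40) = 12*1560 = 18720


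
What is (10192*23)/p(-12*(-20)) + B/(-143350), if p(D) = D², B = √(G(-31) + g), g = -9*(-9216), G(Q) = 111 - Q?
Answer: 14651/3600 - √83086/143350 ≈ 4.0677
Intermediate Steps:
g = 82944
B = √83086 (B = √((111 - 1*(-31)) + 82944) = √((111 + 31) + 82944) = √(142 + 82944) = √83086 ≈ 288.25)
(10192*23)/p(-12*(-20)) + B/(-143350) = (10192*23)/((-12*(-20))²) + √83086/(-143350) = 234416/(240²) + √83086*(-1/143350) = 234416/57600 - √83086/143350 = 234416*(1/57600) - √83086/143350 = 14651/3600 - √83086/143350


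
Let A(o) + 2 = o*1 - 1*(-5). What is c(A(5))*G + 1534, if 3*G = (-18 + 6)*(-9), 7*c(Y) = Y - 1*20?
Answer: 10306/7 ≈ 1472.3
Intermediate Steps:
A(o) = 3 + o (A(o) = -2 + (o*1 - 1*(-5)) = -2 + (o + 5) = -2 + (5 + o) = 3 + o)
c(Y) = -20/7 + Y/7 (c(Y) = (Y - 1*20)/7 = (Y - 20)/7 = (-20 + Y)/7 = -20/7 + Y/7)
G = 36 (G = ((-18 + 6)*(-9))/3 = (-12*(-9))/3 = (1/3)*108 = 36)
c(A(5))*G + 1534 = (-20/7 + (3 + 5)/7)*36 + 1534 = (-20/7 + (1/7)*8)*36 + 1534 = (-20/7 + 8/7)*36 + 1534 = -12/7*36 + 1534 = -432/7 + 1534 = 10306/7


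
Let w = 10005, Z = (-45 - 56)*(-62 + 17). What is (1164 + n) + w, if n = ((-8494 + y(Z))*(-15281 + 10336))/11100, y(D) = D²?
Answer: -20396601979/2220 ≈ -9.1877e+6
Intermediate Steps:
Z = 4545 (Z = -101*(-45) = 4545)
n = -20421397159/2220 (n = ((-8494 + 4545²)*(-15281 + 10336))/11100 = ((-8494 + 20657025)*(-4945))*(1/11100) = (20648531*(-4945))*(1/11100) = -102106985795*1/11100 = -20421397159/2220 ≈ -9.1988e+6)
(1164 + n) + w = (1164 - 20421397159/2220) + 10005 = -20418813079/2220 + 10005 = -20396601979/2220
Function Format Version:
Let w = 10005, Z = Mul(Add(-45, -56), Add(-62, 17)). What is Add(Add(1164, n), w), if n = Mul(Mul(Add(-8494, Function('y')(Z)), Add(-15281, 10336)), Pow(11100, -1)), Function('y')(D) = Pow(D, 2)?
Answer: Rational(-20396601979, 2220) ≈ -9.1877e+6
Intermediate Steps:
Z = 4545 (Z = Mul(-101, -45) = 4545)
n = Rational(-20421397159, 2220) (n = Mul(Mul(Add(-8494, Pow(4545, 2)), Add(-15281, 10336)), Pow(11100, -1)) = Mul(Mul(Add(-8494, 20657025), -4945), Rational(1, 11100)) = Mul(Mul(20648531, -4945), Rational(1, 11100)) = Mul(-102106985795, Rational(1, 11100)) = Rational(-20421397159, 2220) ≈ -9.1988e+6)
Add(Add(1164, n), w) = Add(Add(1164, Rational(-20421397159, 2220)), 10005) = Add(Rational(-20418813079, 2220), 10005) = Rational(-20396601979, 2220)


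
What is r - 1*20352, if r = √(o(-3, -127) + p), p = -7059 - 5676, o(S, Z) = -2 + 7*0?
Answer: -20352 + I*√12737 ≈ -20352.0 + 112.86*I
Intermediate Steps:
o(S, Z) = -2 (o(S, Z) = -2 + 0 = -2)
p = -12735
r = I*√12737 (r = √(-2 - 12735) = √(-12737) = I*√12737 ≈ 112.86*I)
r - 1*20352 = I*√12737 - 1*20352 = I*√12737 - 20352 = -20352 + I*√12737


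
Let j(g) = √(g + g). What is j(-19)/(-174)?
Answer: -I*√38/174 ≈ -0.035428*I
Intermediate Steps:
j(g) = √2*√g (j(g) = √(2*g) = √2*√g)
j(-19)/(-174) = (√2*√(-19))/(-174) = (√2*(I*√19))*(-1/174) = (I*√38)*(-1/174) = -I*√38/174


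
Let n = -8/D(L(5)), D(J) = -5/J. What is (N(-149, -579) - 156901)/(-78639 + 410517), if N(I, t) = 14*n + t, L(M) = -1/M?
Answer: -1968556/4148475 ≈ -0.47453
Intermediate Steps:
n = -8/25 (n = -8/((-5/((-1/5)))) = -8/((-5/((-1*1/5)))) = -8/((-5/(-1/5))) = -8/((-5*(-5))) = -8/25 ≈ -0.32000)
N(I, t) = -112/25 + t (N(I, t) = 14*(-8/25) + t = -112/25 + t)
(N(-149, -579) - 156901)/(-78639 + 410517) = ((-112/25 - 579) - 156901)/(-78639 + 410517) = (-14587/25 - 156901)/331878 = -3937112/25*1/331878 = -1968556/4148475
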